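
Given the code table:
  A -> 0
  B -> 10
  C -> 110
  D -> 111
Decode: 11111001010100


Decoding:
111 -> D
110 -> C
0 -> A
10 -> B
10 -> B
10 -> B
0 -> A


Result: DCABBBA


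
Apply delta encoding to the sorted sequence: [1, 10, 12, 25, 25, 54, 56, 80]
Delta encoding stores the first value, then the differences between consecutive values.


First value: 1
Deltas:
  10 - 1 = 9
  12 - 10 = 2
  25 - 12 = 13
  25 - 25 = 0
  54 - 25 = 29
  56 - 54 = 2
  80 - 56 = 24


Delta encoded: [1, 9, 2, 13, 0, 29, 2, 24]


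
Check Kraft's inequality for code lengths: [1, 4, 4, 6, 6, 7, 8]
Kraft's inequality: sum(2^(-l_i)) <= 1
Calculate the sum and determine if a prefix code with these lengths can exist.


Sum = 2^(-1) + 2^(-4) + 2^(-4) + 2^(-6) + 2^(-6) + 2^(-7) + 2^(-8)
    = 0.5 + 0.0625 + 0.0625 + 0.015625 + 0.015625 + 0.0078125 + 0.00390625
    = 171/256 = 0.66796875
Since 0.66796875 <= 1, Kraft's inequality IS satisfied.
A prefix code with these lengths CAN exist.

Kraft sum = 0.66796875. Satisfied.


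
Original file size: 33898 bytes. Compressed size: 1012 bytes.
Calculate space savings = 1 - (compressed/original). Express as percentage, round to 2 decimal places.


ratio = compressed/original = 1012/33898 = 0.029854
savings = 1 - ratio = 1 - 0.029854 = 0.970146
as a percentage: 0.970146 * 100 = 97.01%

Space savings = 1 - 1012/33898 = 97.01%


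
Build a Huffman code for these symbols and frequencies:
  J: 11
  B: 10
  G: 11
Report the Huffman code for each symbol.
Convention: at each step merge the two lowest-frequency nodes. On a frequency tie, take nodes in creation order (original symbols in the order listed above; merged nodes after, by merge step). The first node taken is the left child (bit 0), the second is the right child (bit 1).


Huffman tree construction:
Step 1: Merge B(10) + J(11) = 21
Step 2: Merge G(11) + (B+J)(21) = 32
Read each symbol's code off the tree from the root (left child = 0, right child = 1).

Codes:
  J: 11 (length 2)
  B: 10 (length 2)
  G: 0 (length 1)
Average code length: 53/32 = 1.6563 bits/symbol


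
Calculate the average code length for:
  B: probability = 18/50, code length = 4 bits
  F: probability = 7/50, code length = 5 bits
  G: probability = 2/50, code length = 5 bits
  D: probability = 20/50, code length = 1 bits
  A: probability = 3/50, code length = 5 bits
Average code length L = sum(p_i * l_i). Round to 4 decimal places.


Weighted contributions p_i * l_i:
  B: (18/50) * 4 = 72/50
  F: (7/50) * 5 = 35/50
  G: (2/50) * 5 = 10/50
  D: (20/50) * 1 = 20/50
  A: (3/50) * 5 = 15/50
Sum = (72 + 35 + 10 + 20 + 15)/50 = 152/50

L = 152/50 = 3.0400 bits/symbol


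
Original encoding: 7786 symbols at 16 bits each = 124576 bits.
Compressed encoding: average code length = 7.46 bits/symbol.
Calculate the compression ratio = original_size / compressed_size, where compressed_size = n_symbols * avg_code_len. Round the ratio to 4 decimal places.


original_size = n_symbols * orig_bits = 7786 * 16 = 124576 bits
compressed_size = n_symbols * avg_code_len = 7786 * 7.46 = 58083.56 bits
ratio = original_size / compressed_size = 124576 / 58083.56 = 2.1448

Compression ratio = 2.1448


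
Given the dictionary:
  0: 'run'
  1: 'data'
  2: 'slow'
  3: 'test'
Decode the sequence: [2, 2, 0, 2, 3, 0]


Look up each index in the dictionary:
  2 -> 'slow'
  2 -> 'slow'
  0 -> 'run'
  2 -> 'slow'
  3 -> 'test'
  0 -> 'run'

Decoded: "slow slow run slow test run"


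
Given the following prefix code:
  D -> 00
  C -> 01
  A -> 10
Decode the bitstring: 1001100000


Decoding step by step:
Bits 10 -> A
Bits 01 -> C
Bits 10 -> A
Bits 00 -> D
Bits 00 -> D


Decoded message: ACADD


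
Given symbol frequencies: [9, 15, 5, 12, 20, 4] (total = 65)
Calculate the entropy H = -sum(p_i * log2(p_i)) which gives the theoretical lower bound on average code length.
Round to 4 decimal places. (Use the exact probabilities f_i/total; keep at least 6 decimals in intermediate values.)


Per-symbol terms -p_i * log2(p_i) with p_i = f_i/65:
  p = 9/65 = 0.138462: log2(p) = -2.852443, -p*log2(p) = 0.394954
  p = 15/65 = 0.230769: log2(p) = -2.115477, -p*log2(p) = 0.488187
  p = 5/65 = 0.076923: log2(p) = -3.700440, -p*log2(p) = 0.284649
  p = 12/65 = 0.184615: log2(p) = -2.437405, -p*log2(p) = 0.449983
  p = 20/65 = 0.307692: log2(p) = -1.700440, -p*log2(p) = 0.523212
  p = 4/65 = 0.061538: log2(p) = -4.022368, -p*log2(p) = 0.247530
H = 0.394954 + 0.488187 + 0.284649 + 0.449983 + 0.523212 + 0.247530 = 2.388515

H = 2.3885 bits/symbol


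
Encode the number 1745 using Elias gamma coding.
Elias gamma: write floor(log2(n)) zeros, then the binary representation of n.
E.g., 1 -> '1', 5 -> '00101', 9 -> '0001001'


num_bits = floor(log2(1745)) + 1 = 11
leading_zeros = num_bits - 1 = 10
binary(1745) = 11011010001

Elias gamma(1745) = '0000000000' + '11011010001' = 000000000011011010001 (21 bits)


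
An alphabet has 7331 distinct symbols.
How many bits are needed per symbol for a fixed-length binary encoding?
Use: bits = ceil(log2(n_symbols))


log2(7331) = 12.8398
Bracket: 2^12 = 4096 < 7331 <= 2^13 = 8192
So ceil(log2(7331)) = 13

bits = ceil(log2(7331)) = ceil(12.8398) = 13 bits


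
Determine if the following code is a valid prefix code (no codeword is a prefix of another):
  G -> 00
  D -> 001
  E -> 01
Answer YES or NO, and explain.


Checking each pair (does one codeword prefix another?):
  G='00' vs D='001': prefix -- VIOLATION

NO -- this is NOT a valid prefix code. G (00) is a prefix of D (001).


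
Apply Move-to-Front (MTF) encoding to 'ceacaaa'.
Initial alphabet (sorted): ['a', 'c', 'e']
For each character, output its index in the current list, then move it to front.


MTF encoding:
'c': index 1 in ['a', 'c', 'e'] -> ['c', 'a', 'e']
'e': index 2 in ['c', 'a', 'e'] -> ['e', 'c', 'a']
'a': index 2 in ['e', 'c', 'a'] -> ['a', 'e', 'c']
'c': index 2 in ['a', 'e', 'c'] -> ['c', 'a', 'e']
'a': index 1 in ['c', 'a', 'e'] -> ['a', 'c', 'e']
'a': index 0 in ['a', 'c', 'e'] -> ['a', 'c', 'e']
'a': index 0 in ['a', 'c', 'e'] -> ['a', 'c', 'e']


Output: [1, 2, 2, 2, 1, 0, 0]


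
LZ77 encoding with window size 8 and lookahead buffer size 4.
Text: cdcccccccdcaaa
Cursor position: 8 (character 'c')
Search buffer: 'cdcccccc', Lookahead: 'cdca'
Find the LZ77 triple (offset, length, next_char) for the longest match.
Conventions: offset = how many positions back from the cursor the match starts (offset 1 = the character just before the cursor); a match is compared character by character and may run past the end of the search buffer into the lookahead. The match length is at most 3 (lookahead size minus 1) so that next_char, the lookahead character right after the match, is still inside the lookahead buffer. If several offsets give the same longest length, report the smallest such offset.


Try each offset into the search buffer:
  offset=1 (pos 7, char 'c'): match length 1
  offset=2 (pos 6, char 'c'): match length 1
  offset=3 (pos 5, char 'c'): match length 1
  offset=4 (pos 4, char 'c'): match length 1
  offset=5 (pos 3, char 'c'): match length 1
  offset=6 (pos 2, char 'c'): match length 1
  offset=7 (pos 1, char 'd'): match length 0
  offset=8 (pos 0, char 'c'): match length 3
Longest match has length 3 at offset 8.
next_char = character at position 8 + 3 = 11 -> 'a'

Best match: offset=8, length=3 (matching 'cdc' starting at position 0)
LZ77 triple: (8, 3, 'a')


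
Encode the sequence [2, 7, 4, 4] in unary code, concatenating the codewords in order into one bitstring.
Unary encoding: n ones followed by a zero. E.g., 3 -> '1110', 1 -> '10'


Encode each number as n ones followed by a terminating 0:
  2 -> 110 (3 bits)
  7 -> 11111110 (8 bits)
  4 -> 11110 (5 bits)
  4 -> 11110 (5 bits)
Total length = 3 + 8 + 5 + 5 = 21 bits.

Unary([2, 7, 4, 4]) = 110111111101111011110 (21 bits)


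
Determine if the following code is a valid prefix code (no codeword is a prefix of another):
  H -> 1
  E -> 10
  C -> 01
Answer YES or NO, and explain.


Checking each pair (does one codeword prefix another?):
  H='1' vs E='10': prefix -- VIOLATION

NO -- this is NOT a valid prefix code. H (1) is a prefix of E (10).


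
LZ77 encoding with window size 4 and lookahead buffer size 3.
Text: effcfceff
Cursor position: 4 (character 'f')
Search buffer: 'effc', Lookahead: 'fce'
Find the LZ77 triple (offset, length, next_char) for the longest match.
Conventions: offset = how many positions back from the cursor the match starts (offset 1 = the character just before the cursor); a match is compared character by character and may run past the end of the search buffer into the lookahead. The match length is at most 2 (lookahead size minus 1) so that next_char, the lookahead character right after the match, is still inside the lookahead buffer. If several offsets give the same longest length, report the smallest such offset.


Try each offset into the search buffer:
  offset=1 (pos 3, char 'c'): match length 0
  offset=2 (pos 2, char 'f'): match length 2
  offset=3 (pos 1, char 'f'): match length 1
  offset=4 (pos 0, char 'e'): match length 0
Longest match has length 2 at offset 2.
next_char = character at position 4 + 2 = 6 -> 'e'

Best match: offset=2, length=2 (matching 'fc' starting at position 2)
LZ77 triple: (2, 2, 'e')


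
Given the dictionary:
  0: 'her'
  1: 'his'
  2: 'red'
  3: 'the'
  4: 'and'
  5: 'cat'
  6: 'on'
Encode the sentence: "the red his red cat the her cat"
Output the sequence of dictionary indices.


Look up each word in the dictionary:
  'the' -> 3
  'red' -> 2
  'his' -> 1
  'red' -> 2
  'cat' -> 5
  'the' -> 3
  'her' -> 0
  'cat' -> 5

Encoded: [3, 2, 1, 2, 5, 3, 0, 5]


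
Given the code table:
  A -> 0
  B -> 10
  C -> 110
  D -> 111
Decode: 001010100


Decoding:
0 -> A
0 -> A
10 -> B
10 -> B
10 -> B
0 -> A


Result: AABBBA


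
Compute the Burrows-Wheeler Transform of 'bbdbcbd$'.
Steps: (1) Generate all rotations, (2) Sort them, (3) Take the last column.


Rotations (sorted):
  0: $bbdbcbd -> last char: d
  1: bbdbcbd$ -> last char: $
  2: bcbd$bbd -> last char: d
  3: bd$bbdbc -> last char: c
  4: bdbcbd$b -> last char: b
  5: cbd$bbdb -> last char: b
  6: d$bbdbcb -> last char: b
  7: dbcbd$bb -> last char: b


BWT = d$dcbbbb


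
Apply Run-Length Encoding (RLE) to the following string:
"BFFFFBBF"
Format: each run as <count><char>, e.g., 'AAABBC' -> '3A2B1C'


Scanning runs left to right:
  i=0: run of 'B' x 1 -> '1B'
  i=1: run of 'F' x 4 -> '4F'
  i=5: run of 'B' x 2 -> '2B'
  i=7: run of 'F' x 1 -> '1F'

RLE = 1B4F2B1F


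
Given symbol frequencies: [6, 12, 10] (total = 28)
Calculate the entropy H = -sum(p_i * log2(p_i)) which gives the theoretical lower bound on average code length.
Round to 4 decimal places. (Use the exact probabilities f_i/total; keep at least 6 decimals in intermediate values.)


Per-symbol terms -p_i * log2(p_i) with p_i = f_i/28:
  p = 6/28 = 0.214286: log2(p) = -2.222392, -p*log2(p) = 0.476227
  p = 12/28 = 0.428571: log2(p) = -1.222392, -p*log2(p) = 0.523882
  p = 10/28 = 0.357143: log2(p) = -1.485427, -p*log2(p) = 0.530510
H = 0.476227 + 0.523882 + 0.530510 = 1.530619

H = 1.5306 bits/symbol


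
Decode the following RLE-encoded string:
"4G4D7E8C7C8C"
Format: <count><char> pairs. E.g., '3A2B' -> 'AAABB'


Expanding each <count><char> pair:
  4G -> 'GGGG'
  4D -> 'DDDD'
  7E -> 'EEEEEEE'
  8C -> 'CCCCCCCC'
  7C -> 'CCCCCCC'
  8C -> 'CCCCCCCC'

Decoded = GGGGDDDDEEEEEEECCCCCCCCCCCCCCCCCCCCCCC


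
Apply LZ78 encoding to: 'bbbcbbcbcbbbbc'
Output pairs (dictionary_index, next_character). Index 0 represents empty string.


LZ78 encoding steps:
Dictionary: {0: ''}
Step 1: w='' (idx 0), next='b' -> output (0, 'b'), add 'b' as idx 1
Step 2: w='b' (idx 1), next='b' -> output (1, 'b'), add 'bb' as idx 2
Step 3: w='' (idx 0), next='c' -> output (0, 'c'), add 'c' as idx 3
Step 4: w='bb' (idx 2), next='c' -> output (2, 'c'), add 'bbc' as idx 4
Step 5: w='b' (idx 1), next='c' -> output (1, 'c'), add 'bc' as idx 5
Step 6: w='bb' (idx 2), next='b' -> output (2, 'b'), add 'bbb' as idx 6
Step 7: w='bc' (idx 5), end of input -> output (5, '')


Encoded: [(0, 'b'), (1, 'b'), (0, 'c'), (2, 'c'), (1, 'c'), (2, 'b'), (5, '')]


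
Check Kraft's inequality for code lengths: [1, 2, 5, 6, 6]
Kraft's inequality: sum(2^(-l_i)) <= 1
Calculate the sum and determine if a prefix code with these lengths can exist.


Sum = 2^(-1) + 2^(-2) + 2^(-5) + 2^(-6) + 2^(-6)
    = 0.5 + 0.25 + 0.03125 + 0.015625 + 0.015625
    = 52/64 = 0.8125
Since 0.8125 <= 1, Kraft's inequality IS satisfied.
A prefix code with these lengths CAN exist.

Kraft sum = 0.8125. Satisfied.


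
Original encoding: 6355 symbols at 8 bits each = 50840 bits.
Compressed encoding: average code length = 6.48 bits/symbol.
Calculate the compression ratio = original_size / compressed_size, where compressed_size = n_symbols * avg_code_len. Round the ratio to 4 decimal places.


original_size = n_symbols * orig_bits = 6355 * 8 = 50840 bits
compressed_size = n_symbols * avg_code_len = 6355 * 6.48 = 41180.4 bits
ratio = original_size / compressed_size = 50840 / 41180.4 = 1.2346

Compression ratio = 1.2346


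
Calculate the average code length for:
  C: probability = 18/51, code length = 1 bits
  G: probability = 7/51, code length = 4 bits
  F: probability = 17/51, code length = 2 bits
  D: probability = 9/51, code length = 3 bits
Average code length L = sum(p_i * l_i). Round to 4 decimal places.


Weighted contributions p_i * l_i:
  C: (18/51) * 1 = 18/51
  G: (7/51) * 4 = 28/51
  F: (17/51) * 2 = 34/51
  D: (9/51) * 3 = 27/51
Sum = (18 + 28 + 34 + 27)/51 = 107/51

L = 107/51 = 2.0980 bits/symbol


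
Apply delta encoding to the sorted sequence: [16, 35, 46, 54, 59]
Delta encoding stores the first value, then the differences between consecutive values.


First value: 16
Deltas:
  35 - 16 = 19
  46 - 35 = 11
  54 - 46 = 8
  59 - 54 = 5


Delta encoded: [16, 19, 11, 8, 5]


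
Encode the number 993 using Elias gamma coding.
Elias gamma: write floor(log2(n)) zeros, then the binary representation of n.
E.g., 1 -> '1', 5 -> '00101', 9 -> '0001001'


num_bits = floor(log2(993)) + 1 = 10
leading_zeros = num_bits - 1 = 9
binary(993) = 1111100001

Elias gamma(993) = '000000000' + '1111100001' = 0000000001111100001 (19 bits)


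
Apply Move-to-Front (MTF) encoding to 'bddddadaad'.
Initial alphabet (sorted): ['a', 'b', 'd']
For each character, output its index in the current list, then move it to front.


MTF encoding:
'b': index 1 in ['a', 'b', 'd'] -> ['b', 'a', 'd']
'd': index 2 in ['b', 'a', 'd'] -> ['d', 'b', 'a']
'd': index 0 in ['d', 'b', 'a'] -> ['d', 'b', 'a']
'd': index 0 in ['d', 'b', 'a'] -> ['d', 'b', 'a']
'd': index 0 in ['d', 'b', 'a'] -> ['d', 'b', 'a']
'a': index 2 in ['d', 'b', 'a'] -> ['a', 'd', 'b']
'd': index 1 in ['a', 'd', 'b'] -> ['d', 'a', 'b']
'a': index 1 in ['d', 'a', 'b'] -> ['a', 'd', 'b']
'a': index 0 in ['a', 'd', 'b'] -> ['a', 'd', 'b']
'd': index 1 in ['a', 'd', 'b'] -> ['d', 'a', 'b']


Output: [1, 2, 0, 0, 0, 2, 1, 1, 0, 1]


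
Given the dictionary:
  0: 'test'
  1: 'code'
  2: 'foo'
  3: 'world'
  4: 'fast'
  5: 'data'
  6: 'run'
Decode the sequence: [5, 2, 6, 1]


Look up each index in the dictionary:
  5 -> 'data'
  2 -> 'foo'
  6 -> 'run'
  1 -> 'code'

Decoded: "data foo run code"


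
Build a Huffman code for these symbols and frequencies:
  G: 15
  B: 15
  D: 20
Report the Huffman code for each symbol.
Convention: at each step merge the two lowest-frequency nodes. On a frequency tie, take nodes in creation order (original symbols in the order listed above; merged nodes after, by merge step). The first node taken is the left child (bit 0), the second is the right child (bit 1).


Huffman tree construction:
Step 1: Merge G(15) + B(15) = 30
Step 2: Merge D(20) + (G+B)(30) = 50
Read each symbol's code off the tree from the root (left child = 0, right child = 1).

Codes:
  G: 10 (length 2)
  B: 11 (length 2)
  D: 0 (length 1)
Average code length: 80/50 = 1.6000 bits/symbol


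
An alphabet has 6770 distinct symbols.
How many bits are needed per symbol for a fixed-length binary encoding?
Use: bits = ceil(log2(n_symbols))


log2(6770) = 12.7249
Bracket: 2^12 = 4096 < 6770 <= 2^13 = 8192
So ceil(log2(6770)) = 13

bits = ceil(log2(6770)) = ceil(12.7249) = 13 bits


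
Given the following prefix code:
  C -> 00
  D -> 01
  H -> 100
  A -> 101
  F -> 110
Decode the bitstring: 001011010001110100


Decoding step by step:
Bits 00 -> C
Bits 101 -> A
Bits 101 -> A
Bits 00 -> C
Bits 01 -> D
Bits 110 -> F
Bits 100 -> H


Decoded message: CAACDFH


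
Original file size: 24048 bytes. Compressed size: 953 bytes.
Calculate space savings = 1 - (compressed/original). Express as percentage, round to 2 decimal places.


ratio = compressed/original = 953/24048 = 0.039629
savings = 1 - ratio = 1 - 0.039629 = 0.960371
as a percentage: 0.960371 * 100 = 96.04%

Space savings = 1 - 953/24048 = 96.04%


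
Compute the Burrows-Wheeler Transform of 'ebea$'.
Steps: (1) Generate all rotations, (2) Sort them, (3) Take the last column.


Rotations (sorted):
  0: $ebea -> last char: a
  1: a$ebe -> last char: e
  2: bea$e -> last char: e
  3: ea$eb -> last char: b
  4: ebea$ -> last char: $


BWT = aeeb$


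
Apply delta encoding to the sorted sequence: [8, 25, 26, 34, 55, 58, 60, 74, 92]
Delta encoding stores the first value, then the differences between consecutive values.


First value: 8
Deltas:
  25 - 8 = 17
  26 - 25 = 1
  34 - 26 = 8
  55 - 34 = 21
  58 - 55 = 3
  60 - 58 = 2
  74 - 60 = 14
  92 - 74 = 18


Delta encoded: [8, 17, 1, 8, 21, 3, 2, 14, 18]


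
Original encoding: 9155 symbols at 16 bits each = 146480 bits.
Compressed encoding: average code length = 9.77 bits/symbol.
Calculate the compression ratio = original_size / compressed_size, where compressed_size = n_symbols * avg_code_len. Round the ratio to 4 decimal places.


original_size = n_symbols * orig_bits = 9155 * 16 = 146480 bits
compressed_size = n_symbols * avg_code_len = 9155 * 9.77 = 89444.35 bits
ratio = original_size / compressed_size = 146480 / 89444.35 = 1.6377

Compression ratio = 1.6377


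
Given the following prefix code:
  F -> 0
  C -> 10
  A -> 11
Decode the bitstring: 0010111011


Decoding step by step:
Bits 0 -> F
Bits 0 -> F
Bits 10 -> C
Bits 11 -> A
Bits 10 -> C
Bits 11 -> A


Decoded message: FFCACA


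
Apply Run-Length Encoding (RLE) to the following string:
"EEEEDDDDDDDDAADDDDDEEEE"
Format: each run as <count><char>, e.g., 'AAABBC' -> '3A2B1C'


Scanning runs left to right:
  i=0: run of 'E' x 4 -> '4E'
  i=4: run of 'D' x 8 -> '8D'
  i=12: run of 'A' x 2 -> '2A'
  i=14: run of 'D' x 5 -> '5D'
  i=19: run of 'E' x 4 -> '4E'

RLE = 4E8D2A5D4E


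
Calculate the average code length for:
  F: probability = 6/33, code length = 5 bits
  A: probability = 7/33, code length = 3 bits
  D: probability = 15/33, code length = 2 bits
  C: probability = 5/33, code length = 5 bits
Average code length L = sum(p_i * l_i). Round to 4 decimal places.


Weighted contributions p_i * l_i:
  F: (6/33) * 5 = 30/33
  A: (7/33) * 3 = 21/33
  D: (15/33) * 2 = 30/33
  C: (5/33) * 5 = 25/33
Sum = (30 + 21 + 30 + 25)/33 = 106/33

L = 106/33 = 3.2121 bits/symbol


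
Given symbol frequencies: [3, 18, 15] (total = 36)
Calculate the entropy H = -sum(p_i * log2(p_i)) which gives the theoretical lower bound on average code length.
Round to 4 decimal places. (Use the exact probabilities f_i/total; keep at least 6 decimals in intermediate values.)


Per-symbol terms -p_i * log2(p_i) with p_i = f_i/36:
  p = 3/36 = 0.083333: log2(p) = -3.584963, -p*log2(p) = 0.298747
  p = 18/36 = 0.500000: log2(p) = -1.000000, -p*log2(p) = 0.500000
  p = 15/36 = 0.416667: log2(p) = -1.263034, -p*log2(p) = 0.526264
H = 0.298747 + 0.500000 + 0.526264 = 1.325011

H = 1.325 bits/symbol


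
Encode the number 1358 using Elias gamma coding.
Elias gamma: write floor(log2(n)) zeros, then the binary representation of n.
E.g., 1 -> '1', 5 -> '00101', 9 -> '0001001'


num_bits = floor(log2(1358)) + 1 = 11
leading_zeros = num_bits - 1 = 10
binary(1358) = 10101001110

Elias gamma(1358) = '0000000000' + '10101001110' = 000000000010101001110 (21 bits)


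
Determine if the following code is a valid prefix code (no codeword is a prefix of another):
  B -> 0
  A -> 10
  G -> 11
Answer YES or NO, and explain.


Checking each pair (does one codeword prefix another?):
  B='0' vs A='10': no prefix
  B='0' vs G='11': no prefix
  A='10' vs B='0': no prefix
  A='10' vs G='11': no prefix
  G='11' vs B='0': no prefix
  G='11' vs A='10': no prefix
No violation found over all pairs.

YES -- this is a valid prefix code. No codeword is a prefix of any other codeword.


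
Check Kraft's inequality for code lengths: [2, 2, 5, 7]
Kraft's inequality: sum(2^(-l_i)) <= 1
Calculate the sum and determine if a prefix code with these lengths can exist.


Sum = 2^(-2) + 2^(-2) + 2^(-5) + 2^(-7)
    = 0.25 + 0.25 + 0.03125 + 0.0078125
    = 69/128 = 0.5390625
Since 0.5390625 <= 1, Kraft's inequality IS satisfied.
A prefix code with these lengths CAN exist.

Kraft sum = 0.5390625. Satisfied.


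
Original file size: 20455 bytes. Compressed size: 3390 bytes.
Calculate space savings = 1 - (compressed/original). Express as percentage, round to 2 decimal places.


ratio = compressed/original = 3390/20455 = 0.16573
savings = 1 - ratio = 1 - 0.16573 = 0.83427
as a percentage: 0.83427 * 100 = 83.43%

Space savings = 1 - 3390/20455 = 83.43%


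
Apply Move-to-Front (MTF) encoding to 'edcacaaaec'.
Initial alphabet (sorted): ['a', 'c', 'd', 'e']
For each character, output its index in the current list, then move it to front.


MTF encoding:
'e': index 3 in ['a', 'c', 'd', 'e'] -> ['e', 'a', 'c', 'd']
'd': index 3 in ['e', 'a', 'c', 'd'] -> ['d', 'e', 'a', 'c']
'c': index 3 in ['d', 'e', 'a', 'c'] -> ['c', 'd', 'e', 'a']
'a': index 3 in ['c', 'd', 'e', 'a'] -> ['a', 'c', 'd', 'e']
'c': index 1 in ['a', 'c', 'd', 'e'] -> ['c', 'a', 'd', 'e']
'a': index 1 in ['c', 'a', 'd', 'e'] -> ['a', 'c', 'd', 'e']
'a': index 0 in ['a', 'c', 'd', 'e'] -> ['a', 'c', 'd', 'e']
'a': index 0 in ['a', 'c', 'd', 'e'] -> ['a', 'c', 'd', 'e']
'e': index 3 in ['a', 'c', 'd', 'e'] -> ['e', 'a', 'c', 'd']
'c': index 2 in ['e', 'a', 'c', 'd'] -> ['c', 'e', 'a', 'd']


Output: [3, 3, 3, 3, 1, 1, 0, 0, 3, 2]


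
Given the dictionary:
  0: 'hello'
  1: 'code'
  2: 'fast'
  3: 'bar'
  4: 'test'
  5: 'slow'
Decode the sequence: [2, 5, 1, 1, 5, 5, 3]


Look up each index in the dictionary:
  2 -> 'fast'
  5 -> 'slow'
  1 -> 'code'
  1 -> 'code'
  5 -> 'slow'
  5 -> 'slow'
  3 -> 'bar'

Decoded: "fast slow code code slow slow bar"


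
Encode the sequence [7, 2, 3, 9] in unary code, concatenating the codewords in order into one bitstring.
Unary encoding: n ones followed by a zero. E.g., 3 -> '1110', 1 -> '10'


Encode each number as n ones followed by a terminating 0:
  7 -> 11111110 (8 bits)
  2 -> 110 (3 bits)
  3 -> 1110 (4 bits)
  9 -> 1111111110 (10 bits)
Total length = 8 + 3 + 4 + 10 = 25 bits.

Unary([7, 2, 3, 9]) = 1111111011011101111111110 (25 bits)


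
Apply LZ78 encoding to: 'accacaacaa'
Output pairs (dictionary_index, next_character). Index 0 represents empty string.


LZ78 encoding steps:
Dictionary: {0: ''}
Step 1: w='' (idx 0), next='a' -> output (0, 'a'), add 'a' as idx 1
Step 2: w='' (idx 0), next='c' -> output (0, 'c'), add 'c' as idx 2
Step 3: w='c' (idx 2), next='a' -> output (2, 'a'), add 'ca' as idx 3
Step 4: w='ca' (idx 3), next='a' -> output (3, 'a'), add 'caa' as idx 4
Step 5: w='caa' (idx 4), end of input -> output (4, '')


Encoded: [(0, 'a'), (0, 'c'), (2, 'a'), (3, 'a'), (4, '')]


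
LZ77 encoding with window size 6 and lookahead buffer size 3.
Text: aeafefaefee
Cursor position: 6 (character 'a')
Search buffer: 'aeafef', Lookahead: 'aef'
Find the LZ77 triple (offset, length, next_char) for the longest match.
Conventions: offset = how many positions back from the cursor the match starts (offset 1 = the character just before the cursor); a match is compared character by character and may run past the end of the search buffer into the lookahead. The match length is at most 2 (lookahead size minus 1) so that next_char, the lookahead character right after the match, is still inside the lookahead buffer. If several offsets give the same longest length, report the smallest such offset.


Try each offset into the search buffer:
  offset=1 (pos 5, char 'f'): match length 0
  offset=2 (pos 4, char 'e'): match length 0
  offset=3 (pos 3, char 'f'): match length 0
  offset=4 (pos 2, char 'a'): match length 1
  offset=5 (pos 1, char 'e'): match length 0
  offset=6 (pos 0, char 'a'): match length 2
Longest match has length 2 at offset 6.
next_char = character at position 6 + 2 = 8 -> 'f'

Best match: offset=6, length=2 (matching 'ae' starting at position 0)
LZ77 triple: (6, 2, 'f')


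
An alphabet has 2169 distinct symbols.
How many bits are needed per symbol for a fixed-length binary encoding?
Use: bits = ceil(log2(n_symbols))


log2(2169) = 11.0828
Bracket: 2^11 = 2048 < 2169 <= 2^12 = 4096
So ceil(log2(2169)) = 12

bits = ceil(log2(2169)) = ceil(11.0828) = 12 bits


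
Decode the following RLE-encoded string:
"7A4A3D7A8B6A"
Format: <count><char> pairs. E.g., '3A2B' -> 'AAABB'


Expanding each <count><char> pair:
  7A -> 'AAAAAAA'
  4A -> 'AAAA'
  3D -> 'DDD'
  7A -> 'AAAAAAA'
  8B -> 'BBBBBBBB'
  6A -> 'AAAAAA'

Decoded = AAAAAAAAAAADDDAAAAAAABBBBBBBBAAAAAA


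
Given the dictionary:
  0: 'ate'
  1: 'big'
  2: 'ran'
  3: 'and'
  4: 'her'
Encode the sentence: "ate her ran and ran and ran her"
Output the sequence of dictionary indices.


Look up each word in the dictionary:
  'ate' -> 0
  'her' -> 4
  'ran' -> 2
  'and' -> 3
  'ran' -> 2
  'and' -> 3
  'ran' -> 2
  'her' -> 4

Encoded: [0, 4, 2, 3, 2, 3, 2, 4]


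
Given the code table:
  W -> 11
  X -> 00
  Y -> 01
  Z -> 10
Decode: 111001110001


Decoding:
11 -> W
10 -> Z
01 -> Y
11 -> W
00 -> X
01 -> Y


Result: WZYWXY


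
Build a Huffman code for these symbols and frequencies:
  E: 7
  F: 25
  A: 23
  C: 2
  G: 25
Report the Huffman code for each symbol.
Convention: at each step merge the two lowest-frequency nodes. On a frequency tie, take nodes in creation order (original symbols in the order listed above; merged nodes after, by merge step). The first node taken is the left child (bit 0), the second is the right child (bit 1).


Huffman tree construction:
Step 1: Merge C(2) + E(7) = 9
Step 2: Merge (C+E)(9) + A(23) = 32
Step 3: Merge F(25) + G(25) = 50
Step 4: Merge ((C+E)+A)(32) + (F+G)(50) = 82
Read each symbol's code off the tree from the root (left child = 0, right child = 1).

Codes:
  E: 001 (length 3)
  F: 10 (length 2)
  A: 01 (length 2)
  C: 000 (length 3)
  G: 11 (length 2)
Average code length: 173/82 = 2.1098 bits/symbol


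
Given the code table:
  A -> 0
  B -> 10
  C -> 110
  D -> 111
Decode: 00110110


Decoding:
0 -> A
0 -> A
110 -> C
110 -> C


Result: AACC


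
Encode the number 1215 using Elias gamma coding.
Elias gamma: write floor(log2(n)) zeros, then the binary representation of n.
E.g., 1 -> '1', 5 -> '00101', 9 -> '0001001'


num_bits = floor(log2(1215)) + 1 = 11
leading_zeros = num_bits - 1 = 10
binary(1215) = 10010111111

Elias gamma(1215) = '0000000000' + '10010111111' = 000000000010010111111 (21 bits)


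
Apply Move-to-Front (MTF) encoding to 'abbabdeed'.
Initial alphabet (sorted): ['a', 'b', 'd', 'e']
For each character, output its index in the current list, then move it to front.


MTF encoding:
'a': index 0 in ['a', 'b', 'd', 'e'] -> ['a', 'b', 'd', 'e']
'b': index 1 in ['a', 'b', 'd', 'e'] -> ['b', 'a', 'd', 'e']
'b': index 0 in ['b', 'a', 'd', 'e'] -> ['b', 'a', 'd', 'e']
'a': index 1 in ['b', 'a', 'd', 'e'] -> ['a', 'b', 'd', 'e']
'b': index 1 in ['a', 'b', 'd', 'e'] -> ['b', 'a', 'd', 'e']
'd': index 2 in ['b', 'a', 'd', 'e'] -> ['d', 'b', 'a', 'e']
'e': index 3 in ['d', 'b', 'a', 'e'] -> ['e', 'd', 'b', 'a']
'e': index 0 in ['e', 'd', 'b', 'a'] -> ['e', 'd', 'b', 'a']
'd': index 1 in ['e', 'd', 'b', 'a'] -> ['d', 'e', 'b', 'a']


Output: [0, 1, 0, 1, 1, 2, 3, 0, 1]


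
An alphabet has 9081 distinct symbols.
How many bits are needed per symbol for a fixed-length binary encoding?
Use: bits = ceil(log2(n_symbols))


log2(9081) = 13.1486
Bracket: 2^13 = 8192 < 9081 <= 2^14 = 16384
So ceil(log2(9081)) = 14

bits = ceil(log2(9081)) = ceil(13.1486) = 14 bits


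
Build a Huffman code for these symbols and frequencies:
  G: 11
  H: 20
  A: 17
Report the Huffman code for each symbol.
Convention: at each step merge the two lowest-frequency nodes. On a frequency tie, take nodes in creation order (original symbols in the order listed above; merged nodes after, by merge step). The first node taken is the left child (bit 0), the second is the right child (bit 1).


Huffman tree construction:
Step 1: Merge G(11) + A(17) = 28
Step 2: Merge H(20) + (G+A)(28) = 48
Read each symbol's code off the tree from the root (left child = 0, right child = 1).

Codes:
  G: 10 (length 2)
  H: 0 (length 1)
  A: 11 (length 2)
Average code length: 76/48 = 1.5833 bits/symbol


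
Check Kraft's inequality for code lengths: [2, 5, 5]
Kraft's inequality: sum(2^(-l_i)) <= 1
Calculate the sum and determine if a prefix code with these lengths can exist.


Sum = 2^(-2) + 2^(-5) + 2^(-5)
    = 0.25 + 0.03125 + 0.03125
    = 10/32 = 0.3125
Since 0.3125 <= 1, Kraft's inequality IS satisfied.
A prefix code with these lengths CAN exist.

Kraft sum = 0.3125. Satisfied.


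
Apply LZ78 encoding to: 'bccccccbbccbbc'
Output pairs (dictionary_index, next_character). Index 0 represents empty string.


LZ78 encoding steps:
Dictionary: {0: ''}
Step 1: w='' (idx 0), next='b' -> output (0, 'b'), add 'b' as idx 1
Step 2: w='' (idx 0), next='c' -> output (0, 'c'), add 'c' as idx 2
Step 3: w='c' (idx 2), next='c' -> output (2, 'c'), add 'cc' as idx 3
Step 4: w='cc' (idx 3), next='c' -> output (3, 'c'), add 'ccc' as idx 4
Step 5: w='b' (idx 1), next='b' -> output (1, 'b'), add 'bb' as idx 5
Step 6: w='cc' (idx 3), next='b' -> output (3, 'b'), add 'ccb' as idx 6
Step 7: w='b' (idx 1), next='c' -> output (1, 'c'), add 'bc' as idx 7


Encoded: [(0, 'b'), (0, 'c'), (2, 'c'), (3, 'c'), (1, 'b'), (3, 'b'), (1, 'c')]


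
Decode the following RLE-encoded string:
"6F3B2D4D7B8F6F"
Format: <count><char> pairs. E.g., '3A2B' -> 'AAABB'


Expanding each <count><char> pair:
  6F -> 'FFFFFF'
  3B -> 'BBB'
  2D -> 'DD'
  4D -> 'DDDD'
  7B -> 'BBBBBBB'
  8F -> 'FFFFFFFF'
  6F -> 'FFFFFF'

Decoded = FFFFFFBBBDDDDDDBBBBBBBFFFFFFFFFFFFFF


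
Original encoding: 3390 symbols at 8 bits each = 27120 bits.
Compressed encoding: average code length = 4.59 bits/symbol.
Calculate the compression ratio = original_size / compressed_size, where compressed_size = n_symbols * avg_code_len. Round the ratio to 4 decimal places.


original_size = n_symbols * orig_bits = 3390 * 8 = 27120 bits
compressed_size = n_symbols * avg_code_len = 3390 * 4.59 = 15560.1 bits
ratio = original_size / compressed_size = 27120 / 15560.1 = 1.7429

Compression ratio = 1.7429


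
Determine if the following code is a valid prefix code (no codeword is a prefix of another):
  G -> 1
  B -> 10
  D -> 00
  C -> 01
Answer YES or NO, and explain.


Checking each pair (does one codeword prefix another?):
  G='1' vs B='10': prefix -- VIOLATION

NO -- this is NOT a valid prefix code. G (1) is a prefix of B (10).


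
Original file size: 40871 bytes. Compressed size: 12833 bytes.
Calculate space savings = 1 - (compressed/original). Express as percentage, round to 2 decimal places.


ratio = compressed/original = 12833/40871 = 0.313988
savings = 1 - ratio = 1 - 0.313988 = 0.686012
as a percentage: 0.686012 * 100 = 68.6%

Space savings = 1 - 12833/40871 = 68.6%


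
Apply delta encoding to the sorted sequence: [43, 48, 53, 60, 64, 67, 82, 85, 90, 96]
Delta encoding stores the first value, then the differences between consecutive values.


First value: 43
Deltas:
  48 - 43 = 5
  53 - 48 = 5
  60 - 53 = 7
  64 - 60 = 4
  67 - 64 = 3
  82 - 67 = 15
  85 - 82 = 3
  90 - 85 = 5
  96 - 90 = 6


Delta encoded: [43, 5, 5, 7, 4, 3, 15, 3, 5, 6]


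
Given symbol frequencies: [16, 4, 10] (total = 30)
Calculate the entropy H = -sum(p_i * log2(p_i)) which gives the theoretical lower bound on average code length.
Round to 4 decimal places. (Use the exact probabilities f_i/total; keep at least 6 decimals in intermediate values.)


Per-symbol terms -p_i * log2(p_i) with p_i = f_i/30:
  p = 16/30 = 0.533333: log2(p) = -0.906891, -p*log2(p) = 0.483675
  p = 4/30 = 0.133333: log2(p) = -2.906891, -p*log2(p) = 0.387585
  p = 10/30 = 0.333333: log2(p) = -1.584963, -p*log2(p) = 0.528321
H = 0.483675 + 0.387585 + 0.528321 = 1.399581

H = 1.3996 bits/symbol


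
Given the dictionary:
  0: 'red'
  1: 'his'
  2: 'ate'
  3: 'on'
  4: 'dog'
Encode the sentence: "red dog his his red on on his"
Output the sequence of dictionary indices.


Look up each word in the dictionary:
  'red' -> 0
  'dog' -> 4
  'his' -> 1
  'his' -> 1
  'red' -> 0
  'on' -> 3
  'on' -> 3
  'his' -> 1

Encoded: [0, 4, 1, 1, 0, 3, 3, 1]


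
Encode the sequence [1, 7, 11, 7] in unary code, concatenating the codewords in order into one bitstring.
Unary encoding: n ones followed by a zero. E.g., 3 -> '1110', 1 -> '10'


Encode each number as n ones followed by a terminating 0:
  1 -> 10 (2 bits)
  7 -> 11111110 (8 bits)
  11 -> 111111111110 (12 bits)
  7 -> 11111110 (8 bits)
Total length = 2 + 8 + 12 + 8 = 30 bits.

Unary([1, 7, 11, 7]) = 101111111011111111111011111110 (30 bits)


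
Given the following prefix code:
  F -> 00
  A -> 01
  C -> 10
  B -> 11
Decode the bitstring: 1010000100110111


Decoding step by step:
Bits 10 -> C
Bits 10 -> C
Bits 00 -> F
Bits 01 -> A
Bits 00 -> F
Bits 11 -> B
Bits 01 -> A
Bits 11 -> B


Decoded message: CCFAFBAB


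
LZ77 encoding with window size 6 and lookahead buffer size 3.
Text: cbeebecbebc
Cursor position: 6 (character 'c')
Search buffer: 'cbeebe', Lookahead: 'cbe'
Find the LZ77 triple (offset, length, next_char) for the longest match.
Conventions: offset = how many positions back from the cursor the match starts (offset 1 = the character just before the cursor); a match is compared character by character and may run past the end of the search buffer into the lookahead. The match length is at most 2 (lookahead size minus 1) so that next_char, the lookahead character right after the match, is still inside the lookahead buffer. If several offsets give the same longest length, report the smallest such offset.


Try each offset into the search buffer:
  offset=1 (pos 5, char 'e'): match length 0
  offset=2 (pos 4, char 'b'): match length 0
  offset=3 (pos 3, char 'e'): match length 0
  offset=4 (pos 2, char 'e'): match length 0
  offset=5 (pos 1, char 'b'): match length 0
  offset=6 (pos 0, char 'c'): match length 2
Longest match has length 2 at offset 6.
next_char = character at position 6 + 2 = 8 -> 'e'

Best match: offset=6, length=2 (matching 'cb' starting at position 0)
LZ77 triple: (6, 2, 'e')


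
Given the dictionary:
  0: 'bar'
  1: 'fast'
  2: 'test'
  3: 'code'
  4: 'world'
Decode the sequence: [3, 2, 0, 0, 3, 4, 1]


Look up each index in the dictionary:
  3 -> 'code'
  2 -> 'test'
  0 -> 'bar'
  0 -> 'bar'
  3 -> 'code'
  4 -> 'world'
  1 -> 'fast'

Decoded: "code test bar bar code world fast"


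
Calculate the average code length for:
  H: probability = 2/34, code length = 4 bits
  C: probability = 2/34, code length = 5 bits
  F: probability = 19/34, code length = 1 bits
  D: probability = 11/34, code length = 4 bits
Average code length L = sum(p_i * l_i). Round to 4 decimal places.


Weighted contributions p_i * l_i:
  H: (2/34) * 4 = 8/34
  C: (2/34) * 5 = 10/34
  F: (19/34) * 1 = 19/34
  D: (11/34) * 4 = 44/34
Sum = (8 + 10 + 19 + 44)/34 = 81/34

L = 81/34 = 2.3824 bits/symbol


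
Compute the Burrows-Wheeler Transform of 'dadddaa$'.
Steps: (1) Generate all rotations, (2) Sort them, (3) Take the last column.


Rotations (sorted):
  0: $dadddaa -> last char: a
  1: a$daddda -> last char: a
  2: aa$daddd -> last char: d
  3: adddaa$d -> last char: d
  4: daa$dadd -> last char: d
  5: dadddaa$ -> last char: $
  6: ddaa$dad -> last char: d
  7: dddaa$da -> last char: a


BWT = aaddd$da


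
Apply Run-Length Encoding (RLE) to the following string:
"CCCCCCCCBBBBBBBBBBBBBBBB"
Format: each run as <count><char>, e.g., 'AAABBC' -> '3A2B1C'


Scanning runs left to right:
  i=0: run of 'C' x 8 -> '8C'
  i=8: run of 'B' x 16 -> '16B'

RLE = 8C16B


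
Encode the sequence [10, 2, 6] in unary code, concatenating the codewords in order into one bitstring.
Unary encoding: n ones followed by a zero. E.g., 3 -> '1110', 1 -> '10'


Encode each number as n ones followed by a terminating 0:
  10 -> 11111111110 (11 bits)
  2 -> 110 (3 bits)
  6 -> 1111110 (7 bits)
Total length = 11 + 3 + 7 = 21 bits.

Unary([10, 2, 6]) = 111111111101101111110 (21 bits)


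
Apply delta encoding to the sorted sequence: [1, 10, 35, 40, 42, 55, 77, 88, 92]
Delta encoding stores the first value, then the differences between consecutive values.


First value: 1
Deltas:
  10 - 1 = 9
  35 - 10 = 25
  40 - 35 = 5
  42 - 40 = 2
  55 - 42 = 13
  77 - 55 = 22
  88 - 77 = 11
  92 - 88 = 4


Delta encoded: [1, 9, 25, 5, 2, 13, 22, 11, 4]


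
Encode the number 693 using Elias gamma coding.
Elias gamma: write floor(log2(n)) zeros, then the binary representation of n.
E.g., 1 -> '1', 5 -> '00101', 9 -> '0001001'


num_bits = floor(log2(693)) + 1 = 10
leading_zeros = num_bits - 1 = 9
binary(693) = 1010110101

Elias gamma(693) = '000000000' + '1010110101' = 0000000001010110101 (19 bits)


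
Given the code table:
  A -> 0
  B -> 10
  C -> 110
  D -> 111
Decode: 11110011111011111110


Decoding:
111 -> D
10 -> B
0 -> A
111 -> D
110 -> C
111 -> D
111 -> D
10 -> B


Result: DBADCDDB


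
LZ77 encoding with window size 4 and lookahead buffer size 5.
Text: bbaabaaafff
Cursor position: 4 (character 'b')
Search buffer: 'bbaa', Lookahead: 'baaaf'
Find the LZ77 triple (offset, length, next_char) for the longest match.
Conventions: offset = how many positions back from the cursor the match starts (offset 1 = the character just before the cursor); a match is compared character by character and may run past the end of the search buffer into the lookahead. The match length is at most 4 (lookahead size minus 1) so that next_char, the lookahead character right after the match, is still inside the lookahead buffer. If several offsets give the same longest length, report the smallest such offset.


Try each offset into the search buffer:
  offset=1 (pos 3, char 'a'): match length 0
  offset=2 (pos 2, char 'a'): match length 0
  offset=3 (pos 1, char 'b'): match length 3
  offset=4 (pos 0, char 'b'): match length 1
Longest match has length 3 at offset 3.
next_char = character at position 4 + 3 = 7 -> 'a'

Best match: offset=3, length=3 (matching 'baa' starting at position 1)
LZ77 triple: (3, 3, 'a')


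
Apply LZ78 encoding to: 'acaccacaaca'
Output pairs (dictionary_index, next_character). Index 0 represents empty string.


LZ78 encoding steps:
Dictionary: {0: ''}
Step 1: w='' (idx 0), next='a' -> output (0, 'a'), add 'a' as idx 1
Step 2: w='' (idx 0), next='c' -> output (0, 'c'), add 'c' as idx 2
Step 3: w='a' (idx 1), next='c' -> output (1, 'c'), add 'ac' as idx 3
Step 4: w='c' (idx 2), next='a' -> output (2, 'a'), add 'ca' as idx 4
Step 5: w='ca' (idx 4), next='a' -> output (4, 'a'), add 'caa' as idx 5
Step 6: w='ca' (idx 4), end of input -> output (4, '')


Encoded: [(0, 'a'), (0, 'c'), (1, 'c'), (2, 'a'), (4, 'a'), (4, '')]


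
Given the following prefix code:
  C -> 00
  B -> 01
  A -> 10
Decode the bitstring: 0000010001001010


Decoding step by step:
Bits 00 -> C
Bits 00 -> C
Bits 01 -> B
Bits 00 -> C
Bits 01 -> B
Bits 00 -> C
Bits 10 -> A
Bits 10 -> A


Decoded message: CCBCBCAA


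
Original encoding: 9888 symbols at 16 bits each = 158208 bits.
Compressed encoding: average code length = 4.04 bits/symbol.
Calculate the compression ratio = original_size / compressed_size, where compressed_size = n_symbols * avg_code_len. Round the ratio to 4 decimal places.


original_size = n_symbols * orig_bits = 9888 * 16 = 158208 bits
compressed_size = n_symbols * avg_code_len = 9888 * 4.04 = 39947.52 bits
ratio = original_size / compressed_size = 158208 / 39947.52 = 3.9604

Compression ratio = 3.9604
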